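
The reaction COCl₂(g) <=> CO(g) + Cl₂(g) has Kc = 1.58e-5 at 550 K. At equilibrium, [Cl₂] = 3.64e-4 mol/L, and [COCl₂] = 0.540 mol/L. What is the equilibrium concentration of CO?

At equilibrium, Kc = [CO]·[Cl₂] / [COCl₂] = 1.58e-5.
([CO])·(3.64e-4) / (0.540) = 1.58e-5
[CO] = 0.0234 mol/L

[CO] = 0.0234 mol/L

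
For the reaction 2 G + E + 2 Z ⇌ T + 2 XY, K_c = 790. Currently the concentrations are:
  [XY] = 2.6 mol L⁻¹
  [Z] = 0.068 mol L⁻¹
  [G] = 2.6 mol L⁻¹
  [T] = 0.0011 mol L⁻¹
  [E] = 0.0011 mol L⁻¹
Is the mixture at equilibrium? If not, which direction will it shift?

no; Q < K, reaction proceeds forward

Q_c = [T]·[XY]² / ([G]²·[E]·[Z]²) = (0.0011)·(2.6)² / ((2.6)²·(0.0011)·(0.068)²) = 220
Q_c = 220 < K_c = 790: net forward reaction.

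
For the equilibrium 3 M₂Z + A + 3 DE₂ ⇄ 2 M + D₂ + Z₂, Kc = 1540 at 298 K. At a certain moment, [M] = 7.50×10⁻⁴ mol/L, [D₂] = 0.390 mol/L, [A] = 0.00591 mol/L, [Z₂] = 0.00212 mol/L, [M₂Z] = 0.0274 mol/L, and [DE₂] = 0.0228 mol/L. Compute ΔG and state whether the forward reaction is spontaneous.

Qc = [M]²·[D₂]·[Z₂] / ([M₂Z]³·[A]·[DE₂]³) = (7.50×10⁻⁴)²·(0.390)·(0.00212) / ((0.0274)³·(0.00591)·(0.0228)³) = 323
ΔG = RT ln(Qc/Kc) = (8.314 J mol⁻¹ K⁻¹)(298 K) × ln(323/1540)
   = (2.478 kJ/mol)(-1.562) = -3.87 kJ/mol
ΔG < 0, so the forward reaction is spontaneous (proceeds forward).

ΔG = -3.87 kJ/mol; the forward reaction is spontaneous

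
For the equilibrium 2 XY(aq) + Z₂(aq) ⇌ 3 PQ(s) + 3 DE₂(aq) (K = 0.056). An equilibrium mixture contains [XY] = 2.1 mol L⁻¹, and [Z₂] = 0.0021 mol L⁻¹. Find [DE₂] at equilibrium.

(PQ is a pure solid — omitted from K.)
At equilibrium, K = [DE₂]³ / ([XY]²·[Z₂]) = 0.056.
([DE₂])³ / ((2.1)²·(0.0021)) = 0.056
[DE₂]³ = 5.19×10⁻⁴ ⇒ [DE₂] = 0.080 mol L⁻¹

[DE₂] = 0.080 mol L⁻¹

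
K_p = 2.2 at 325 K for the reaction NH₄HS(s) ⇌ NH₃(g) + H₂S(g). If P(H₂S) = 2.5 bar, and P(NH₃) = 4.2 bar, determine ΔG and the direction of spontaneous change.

ΔG = 4.22 kJ/mol; the forward reaction is non-spontaneous

(NH₄HS is a pure solid — omitted from Q_p.)
Q_p = P(NH₃)·P(H₂S) = (4.2)·(2.5) = 10.5
ΔG = RT ln(Q_p/K_p) = (8.314 J mol⁻¹ K⁻¹)(325 K) × ln(10.5/2.2)
   = (2.702 kJ/mol)(1.563) = 4.22 kJ/mol
ΔG > 0, so the forward reaction is non-spontaneous (proceeds in reverse).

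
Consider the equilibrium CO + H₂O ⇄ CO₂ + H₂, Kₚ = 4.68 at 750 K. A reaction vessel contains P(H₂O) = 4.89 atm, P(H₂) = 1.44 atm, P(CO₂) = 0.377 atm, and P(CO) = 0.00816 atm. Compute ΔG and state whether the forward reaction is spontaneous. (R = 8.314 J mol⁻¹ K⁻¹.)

ΔG = 6.65 kJ/mol; the forward reaction is non-spontaneous

Qₚ = P(CO₂)·P(H₂) / (P(CO)·P(H₂O)) = (0.377)·(1.44) / ((0.00816)·(4.89)) = 13.6
ΔG = RT ln(Qₚ/Kₚ) = (8.314 J mol⁻¹ K⁻¹)(750 K) × ln(13.6/4.68)
   = (6.236 kJ/mol)(1.067) = 6.65 kJ/mol
ΔG > 0, so the forward reaction is non-spontaneous (proceeds in reverse).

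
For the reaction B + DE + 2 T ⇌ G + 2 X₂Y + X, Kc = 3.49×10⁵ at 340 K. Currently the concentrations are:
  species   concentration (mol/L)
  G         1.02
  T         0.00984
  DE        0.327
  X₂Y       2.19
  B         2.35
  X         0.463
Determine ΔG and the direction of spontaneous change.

ΔG = -6.90 kJ/mol; the forward reaction is spontaneous

Qc = [G]·[X₂Y]²·[X] / ([B]·[DE]·[T]²) = (1.02)·(2.19)²·(0.463) / ((2.35)·(0.327)·(0.00984)²) = 30400
ΔG = RT ln(Qc/Kc) = (8.314 J mol⁻¹ K⁻¹)(340 K) × ln(30400/3.49×10⁵)
   = (2.827 kJ/mol)(-2.441) = -6.90 kJ/mol
ΔG < 0, so the forward reaction is spontaneous (proceeds forward).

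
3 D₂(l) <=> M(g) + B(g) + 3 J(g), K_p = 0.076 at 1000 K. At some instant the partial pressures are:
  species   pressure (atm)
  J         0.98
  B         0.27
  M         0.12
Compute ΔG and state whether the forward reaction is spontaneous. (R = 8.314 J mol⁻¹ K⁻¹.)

(D₂ is a pure liquid — omitted from Q_p.)
Q_p = P(M)·P(B)·P(J)³ = (0.12)·(0.27)·(0.98)³ = 0.0305
ΔG = RT ln(Q_p/K_p) = (8.314 J mol⁻¹ K⁻¹)(1000 K) × ln(0.0305/0.076)
   = (8.314 kJ/mol)(-0.9130) = -7.59 kJ/mol
ΔG < 0, so the forward reaction is spontaneous (proceeds forward).

ΔG = -7.59 kJ/mol; the forward reaction is spontaneous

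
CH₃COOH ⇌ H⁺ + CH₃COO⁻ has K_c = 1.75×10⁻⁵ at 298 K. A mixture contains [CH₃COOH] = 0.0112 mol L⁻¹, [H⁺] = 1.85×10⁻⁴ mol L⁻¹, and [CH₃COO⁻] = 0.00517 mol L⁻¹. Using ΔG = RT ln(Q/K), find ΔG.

ΔG = 3.93 kJ/mol

Q_c = [H⁺]·[CH₃COO⁻] / [CH₃COOH] = (1.85×10⁻⁴)·(0.00517) / (0.0112) = 8.54×10⁻⁵
ΔG = RT ln(Q_c/K_c) = (8.314 J mol⁻¹ K⁻¹)(298 K) × ln(8.54×10⁻⁵/1.75×10⁻⁵)
   = (2.478 kJ/mol)(1.585) = 3.93 kJ/mol
ΔG > 0, so the forward reaction is non-spontaneous (proceeds in reverse).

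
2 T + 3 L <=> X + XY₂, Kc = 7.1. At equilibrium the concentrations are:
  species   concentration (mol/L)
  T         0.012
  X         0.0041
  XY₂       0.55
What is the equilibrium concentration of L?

[L] = 1.3 mol/L

At equilibrium, Kc = [X]·[XY₂] / ([T]²·[L]³) = 7.1.
(0.0041)·(0.55) / ((0.012)²·([L])³) = 7.1
[L]³ = 2.21 ⇒ [L] = 1.3 mol/L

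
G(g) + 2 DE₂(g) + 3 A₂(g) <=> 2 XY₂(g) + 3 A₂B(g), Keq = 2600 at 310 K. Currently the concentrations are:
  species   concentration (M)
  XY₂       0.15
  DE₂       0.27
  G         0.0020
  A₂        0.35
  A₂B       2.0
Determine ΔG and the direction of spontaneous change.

Q = [XY₂]²·[A₂B]³ / ([G]·[DE₂]²·[A₂]³) = (0.15)²·(2.0)³ / ((0.0020)·(0.27)²·(0.35)³) = 28800
ΔG = RT ln(Q/Keq) = (8.314 J mol⁻¹ K⁻¹)(310 K) × ln(28800/2600)
   = (2.577 kJ/mol)(2.405) = 6.20 kJ/mol
ΔG > 0, so the forward reaction is non-spontaneous (proceeds in reverse).

ΔG = 6.20 kJ/mol; the forward reaction is non-spontaneous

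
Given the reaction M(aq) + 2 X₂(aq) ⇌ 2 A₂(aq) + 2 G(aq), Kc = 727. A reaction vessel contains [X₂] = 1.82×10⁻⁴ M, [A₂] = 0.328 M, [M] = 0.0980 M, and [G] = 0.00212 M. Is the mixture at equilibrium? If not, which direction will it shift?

no; Q < K, reaction proceeds forward

Qc = [A₂]²·[G]² / ([M]·[X₂]²) = (0.328)²·(0.00212)² / ((0.0980)·(1.82×10⁻⁴)²) = 149
Qc = 149 < Kc = 727: net forward reaction.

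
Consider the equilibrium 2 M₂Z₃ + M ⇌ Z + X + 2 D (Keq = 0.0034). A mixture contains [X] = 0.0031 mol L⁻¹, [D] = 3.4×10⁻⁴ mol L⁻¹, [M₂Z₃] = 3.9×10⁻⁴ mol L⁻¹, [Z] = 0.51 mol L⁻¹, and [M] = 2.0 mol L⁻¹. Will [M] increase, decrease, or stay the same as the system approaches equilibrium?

Q = [Z]·[X]·[D]² / ([M₂Z₃]²·[M]) = (0.51)·(0.0031)·(3.4×10⁻⁴)² / ((3.9×10⁻⁴)²·(2.0)) = 6.0×10⁻⁴
Q = 6.0×10⁻⁴ < Keq = 0.0034: net forward reaction.
M is a reactant, so it decreases.

decrease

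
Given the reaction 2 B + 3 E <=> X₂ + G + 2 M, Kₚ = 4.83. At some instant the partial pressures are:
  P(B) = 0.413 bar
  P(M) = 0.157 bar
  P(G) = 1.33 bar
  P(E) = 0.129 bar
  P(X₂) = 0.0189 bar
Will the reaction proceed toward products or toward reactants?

Qₚ = P(X₂)·P(G)·P(M)² / (P(B)²·P(E)³) = (0.0189)·(1.33)·(0.157)² / ((0.413)²·(0.129)³) = 1.69
Qₚ = 1.69 < Kₚ = 4.83, so the forward reaction proceeds.

forward (toward products)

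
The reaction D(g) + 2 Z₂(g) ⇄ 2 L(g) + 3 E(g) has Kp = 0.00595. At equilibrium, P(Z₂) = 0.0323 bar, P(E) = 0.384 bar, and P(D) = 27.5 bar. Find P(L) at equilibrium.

At equilibrium, Kp = P(L)²·P(E)³ / (P(D)·P(Z₂)²) = 0.00595.
(P(L))²·(0.384)³ / ((27.5)·(0.0323)²) = 0.00595
P(L)² = 0.00301 ⇒ P(L) = 0.0549 bar

P(L) = 0.0549 bar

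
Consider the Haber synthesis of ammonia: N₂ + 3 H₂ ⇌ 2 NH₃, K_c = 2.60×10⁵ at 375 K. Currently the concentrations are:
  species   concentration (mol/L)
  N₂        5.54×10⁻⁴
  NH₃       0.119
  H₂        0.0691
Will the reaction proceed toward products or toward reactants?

Q_c = [NH₃]² / ([N₂]·[H₂]³) = (0.119)² / ((5.54×10⁻⁴)·(0.0691)³) = 77500
Q_c = 77500 < K_c = 2.60×10⁵, so the forward reaction proceeds.

forward (toward products)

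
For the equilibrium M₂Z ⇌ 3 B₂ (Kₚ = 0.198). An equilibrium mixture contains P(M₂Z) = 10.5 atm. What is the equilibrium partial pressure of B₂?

P(B₂) = 1.28 atm

At equilibrium, Kₚ = P(B₂)³ / P(M₂Z) = 0.198.
(P(B₂))³ / (10.5) = 0.198
P(B₂)³ = 2.08 ⇒ P(B₂) = 1.28 atm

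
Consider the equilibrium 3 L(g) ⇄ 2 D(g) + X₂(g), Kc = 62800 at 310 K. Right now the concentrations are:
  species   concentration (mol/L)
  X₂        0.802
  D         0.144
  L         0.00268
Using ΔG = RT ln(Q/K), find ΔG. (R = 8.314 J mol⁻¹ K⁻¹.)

Qc = [D]²·[X₂] / [L]³ = (0.144)²·(0.802) / (0.00268)³ = 8.64e5
ΔG = RT ln(Qc/Kc) = (8.314 J mol⁻¹ K⁻¹)(310 K) × ln(8.64e5/62800)
   = (2.577 kJ/mol)(2.622) = 6.76 kJ/mol
ΔG > 0, so the forward reaction is non-spontaneous (proceeds in reverse).

ΔG = 6.76 kJ/mol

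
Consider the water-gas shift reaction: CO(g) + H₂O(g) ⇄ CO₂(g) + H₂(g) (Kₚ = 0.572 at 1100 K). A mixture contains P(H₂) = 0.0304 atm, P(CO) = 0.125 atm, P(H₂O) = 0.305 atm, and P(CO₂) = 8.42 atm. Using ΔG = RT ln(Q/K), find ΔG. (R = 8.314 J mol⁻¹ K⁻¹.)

ΔG = 22.5 kJ/mol

Qₚ = P(CO₂)·P(H₂) / (P(CO)·P(H₂O)) = (8.42)·(0.0304) / ((0.125)·(0.305)) = 6.71
ΔG = RT ln(Qₚ/Kₚ) = (8.314 J mol⁻¹ K⁻¹)(1100 K) × ln(6.71/0.572)
   = (9.145 kJ/mol)(2.462) = 22.5 kJ/mol
ΔG > 0, so the forward reaction is non-spontaneous (proceeds in reverse).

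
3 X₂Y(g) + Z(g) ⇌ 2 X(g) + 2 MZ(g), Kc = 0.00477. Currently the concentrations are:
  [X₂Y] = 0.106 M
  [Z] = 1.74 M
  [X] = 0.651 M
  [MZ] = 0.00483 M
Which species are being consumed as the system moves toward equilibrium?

none (at equilibrium)

Qc = [X]²·[MZ]² / ([X₂Y]³·[Z]) = (0.651)²·(0.00483)² / ((0.106)³·(1.74)) = 0.00477
Qc = 0.00477 = Kc; the system is at equilibrium.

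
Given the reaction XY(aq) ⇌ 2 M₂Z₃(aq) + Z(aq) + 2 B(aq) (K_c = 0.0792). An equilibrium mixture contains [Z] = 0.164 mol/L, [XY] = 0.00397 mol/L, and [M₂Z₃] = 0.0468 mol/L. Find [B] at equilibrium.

[B] = 0.936 mol/L

At equilibrium, K_c = [M₂Z₃]²·[Z]·[B]² / [XY] = 0.0792.
(0.0468)²·(0.164)·([B])² / (0.00397) = 0.0792
[B]² = 0.875 ⇒ [B] = 0.936 mol/L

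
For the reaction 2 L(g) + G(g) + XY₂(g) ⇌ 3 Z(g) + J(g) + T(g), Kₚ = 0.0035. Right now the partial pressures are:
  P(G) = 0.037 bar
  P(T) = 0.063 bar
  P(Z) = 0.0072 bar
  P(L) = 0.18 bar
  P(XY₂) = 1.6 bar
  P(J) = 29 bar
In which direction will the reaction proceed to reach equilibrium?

Qₚ = P(Z)³·P(J)·P(T) / (P(L)²·P(G)·P(XY₂)) = (0.0072)³·(29)·(0.063) / ((0.18)²·(0.037)·(1.6)) = 3.6×10⁻⁴
Qₚ = 3.6×10⁻⁴ < Kₚ = 0.0035, so the forward reaction proceeds.

toward products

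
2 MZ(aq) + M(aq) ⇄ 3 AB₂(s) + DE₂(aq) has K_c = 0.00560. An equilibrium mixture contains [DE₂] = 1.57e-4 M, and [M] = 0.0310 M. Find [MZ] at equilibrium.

[MZ] = 0.951 M

(AB₂ is a pure solid — omitted from K_c.)
At equilibrium, K_c = [DE₂] / ([MZ]²·[M]) = 0.00560.
(1.57e-4) / (([MZ])²·(0.0310)) = 0.00560
[MZ]² = 0.904 ⇒ [MZ] = 0.951 M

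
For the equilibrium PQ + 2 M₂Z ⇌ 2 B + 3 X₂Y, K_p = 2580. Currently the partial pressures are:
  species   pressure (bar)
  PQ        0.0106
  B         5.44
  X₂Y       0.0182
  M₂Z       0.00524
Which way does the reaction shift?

Q_p = P(B)²·P(X₂Y)³ / (P(PQ)·P(M₂Z)²) = (5.44)²·(0.0182)³ / ((0.0106)·(0.00524)²) = 613
Q_p = 613 < K_p = 2580, so the forward reaction proceeds.

toward products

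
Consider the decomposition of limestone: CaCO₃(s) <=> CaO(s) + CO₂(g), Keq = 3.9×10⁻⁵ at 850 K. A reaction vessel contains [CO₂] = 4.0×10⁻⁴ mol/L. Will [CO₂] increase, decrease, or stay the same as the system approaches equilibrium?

(CaCO₃, CaO are pure solids — omitted from Q.)
Q = [CO₂] = 4.0×10⁻⁴
Q = 4.0×10⁻⁴ > Keq = 3.9×10⁻⁵: net reverse reaction.
CO₂ is a product, so it decreases.

decrease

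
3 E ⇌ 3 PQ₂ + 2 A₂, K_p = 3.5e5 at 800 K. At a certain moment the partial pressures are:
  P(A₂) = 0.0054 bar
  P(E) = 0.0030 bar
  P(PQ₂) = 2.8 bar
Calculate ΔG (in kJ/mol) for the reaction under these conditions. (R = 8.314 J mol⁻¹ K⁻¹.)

Q_p = P(PQ₂)³·P(A₂)² / P(E)³ = (2.8)³·(0.0054)² / (0.0030)³ = 23700
ΔG = RT ln(Q_p/K_p) = (8.314 J mol⁻¹ K⁻¹)(800 K) × ln(23700/3.5e5)
   = (6.651 kJ/mol)(-2.692) = -17.9 kJ/mol
ΔG < 0, so the forward reaction is spontaneous (proceeds forward).

ΔG = -17.9 kJ/mol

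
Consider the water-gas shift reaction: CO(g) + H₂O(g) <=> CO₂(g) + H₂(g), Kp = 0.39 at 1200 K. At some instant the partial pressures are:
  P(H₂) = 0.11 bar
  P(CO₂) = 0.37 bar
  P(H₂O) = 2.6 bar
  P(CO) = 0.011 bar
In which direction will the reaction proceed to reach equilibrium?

Qp = P(CO₂)·P(H₂) / (P(CO)·P(H₂O)) = (0.37)·(0.11) / ((0.011)·(2.6)) = 1.4
Qp = 1.4 > Kp = 0.39, so the reverse reaction proceeds.

toward reactants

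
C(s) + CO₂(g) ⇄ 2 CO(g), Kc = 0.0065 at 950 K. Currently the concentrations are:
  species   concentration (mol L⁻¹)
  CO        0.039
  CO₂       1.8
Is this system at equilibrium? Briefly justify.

(C is a pure solid — omitted from Qc.)
Qc = [CO]² / [CO₂] = (0.039)² / (1.8) = 8.4×10⁻⁴
Qc = 8.4×10⁻⁴ < Kc = 0.0065: net forward reaction.

no; Q < K, reaction proceeds forward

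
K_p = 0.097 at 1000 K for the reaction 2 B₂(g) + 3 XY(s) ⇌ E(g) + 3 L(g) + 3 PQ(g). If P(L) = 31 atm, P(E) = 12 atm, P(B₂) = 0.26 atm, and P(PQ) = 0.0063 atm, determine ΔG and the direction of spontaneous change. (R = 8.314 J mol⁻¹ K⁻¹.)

ΔG = 21.7 kJ/mol; the forward reaction is non-spontaneous

(XY is a pure solid — omitted from Q_p.)
Q_p = P(E)·P(L)³·P(PQ)³ / P(B₂)² = (12)·(31)³·(0.0063)³ / (0.26)² = 1.32
ΔG = RT ln(Q_p/K_p) = (8.314 J mol⁻¹ K⁻¹)(1000 K) × ln(1.32/0.097)
   = (8.314 kJ/mol)(2.611) = 21.7 kJ/mol
ΔG > 0, so the forward reaction is non-spontaneous (proceeds in reverse).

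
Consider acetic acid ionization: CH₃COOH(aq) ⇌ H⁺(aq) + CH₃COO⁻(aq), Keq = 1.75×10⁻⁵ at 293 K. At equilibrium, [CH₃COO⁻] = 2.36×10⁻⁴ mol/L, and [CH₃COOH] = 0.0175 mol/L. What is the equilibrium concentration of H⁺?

At equilibrium, Keq = [H⁺]·[CH₃COO⁻] / [CH₃COOH] = 1.75×10⁻⁵.
([H⁺])·(2.36×10⁻⁴) / (0.0175) = 1.75×10⁻⁵
[H⁺] = 0.00130 mol/L

[H⁺] = 0.00130 mol/L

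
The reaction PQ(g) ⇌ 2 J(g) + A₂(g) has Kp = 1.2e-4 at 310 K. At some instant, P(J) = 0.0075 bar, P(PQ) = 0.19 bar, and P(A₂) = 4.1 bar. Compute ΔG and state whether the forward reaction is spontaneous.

Qp = P(J)²·P(A₂) / P(PQ) = (0.0075)²·(4.1) / (0.19) = 0.00121
ΔG = RT ln(Qp/Kp) = (8.314 J mol⁻¹ K⁻¹)(310 K) × ln(0.00121/1.2e-4)
   = (2.577 kJ/mol)(2.311) = 5.96 kJ/mol
ΔG > 0, so the forward reaction is non-spontaneous (proceeds in reverse).

ΔG = 5.96 kJ/mol; the forward reaction is non-spontaneous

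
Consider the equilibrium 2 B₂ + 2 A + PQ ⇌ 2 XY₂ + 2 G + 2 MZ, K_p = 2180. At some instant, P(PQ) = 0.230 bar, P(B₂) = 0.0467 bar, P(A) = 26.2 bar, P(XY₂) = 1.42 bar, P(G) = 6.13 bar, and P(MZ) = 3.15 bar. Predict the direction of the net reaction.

neither direction; the system is at equilibrium

Q_p = P(XY₂)²·P(G)²·P(MZ)² / (P(B₂)²·P(A)²·P(PQ)) = (1.42)²·(6.13)²·(3.15)² / ((0.0467)²·(26.2)²·(0.230)) = 2180
Q_p = 2180 = K_p, so the system is already at equilibrium.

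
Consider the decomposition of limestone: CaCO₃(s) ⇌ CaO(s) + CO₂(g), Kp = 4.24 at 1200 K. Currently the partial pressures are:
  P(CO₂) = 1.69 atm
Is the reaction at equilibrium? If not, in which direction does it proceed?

forward (toward products)

(CaCO₃, CaO are pure solids — omitted from Qp.)
Qp = P(CO₂) = 1.69
Qp = 1.69 < Kp = 4.24, so the forward reaction proceeds.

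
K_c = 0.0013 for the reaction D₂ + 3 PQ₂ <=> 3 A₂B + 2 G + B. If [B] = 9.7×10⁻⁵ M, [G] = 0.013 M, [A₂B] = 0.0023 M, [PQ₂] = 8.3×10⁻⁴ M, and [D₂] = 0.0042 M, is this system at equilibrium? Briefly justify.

no; Q < K, reaction proceeds forward

Q_c = [A₂B]³·[G]²·[B] / ([D₂]·[PQ₂]³) = (0.0023)³·(0.013)²·(9.7×10⁻⁵) / ((0.0042)·(8.3×10⁻⁴)³) = 8.3×10⁻⁵
Q_c = 8.3×10⁻⁵ < K_c = 0.0013: net forward reaction.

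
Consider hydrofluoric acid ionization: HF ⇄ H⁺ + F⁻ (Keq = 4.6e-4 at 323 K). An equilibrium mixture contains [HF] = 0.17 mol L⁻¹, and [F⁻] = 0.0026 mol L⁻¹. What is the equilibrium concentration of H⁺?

[H⁺] = 0.030 mol L⁻¹

At equilibrium, Keq = [H⁺]·[F⁻] / [HF] = 4.6e-4.
([H⁺])·(0.0026) / (0.17) = 4.6e-4
[H⁺] = 0.0301 = 0.030 mol L⁻¹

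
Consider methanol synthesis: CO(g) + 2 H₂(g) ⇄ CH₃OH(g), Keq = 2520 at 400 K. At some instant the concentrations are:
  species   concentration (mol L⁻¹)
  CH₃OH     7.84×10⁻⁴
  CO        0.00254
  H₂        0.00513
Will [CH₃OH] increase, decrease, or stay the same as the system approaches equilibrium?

Q = [CH₃OH] / ([CO]·[H₂]²) = (7.84×10⁻⁴) / ((0.00254)·(0.00513)²) = 11700
Q = 11700 > Keq = 2520: net reverse reaction.
CH₃OH is a product, so it decreases.

decrease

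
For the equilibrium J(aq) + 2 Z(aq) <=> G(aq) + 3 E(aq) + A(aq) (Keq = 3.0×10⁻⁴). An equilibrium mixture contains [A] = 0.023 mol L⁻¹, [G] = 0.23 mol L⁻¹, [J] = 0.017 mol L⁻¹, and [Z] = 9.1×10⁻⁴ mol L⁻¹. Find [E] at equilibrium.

[E] = 9.3×10⁻⁴ mol L⁻¹

At equilibrium, Keq = [G]·[E]³·[A] / ([J]·[Z]²) = 3.0×10⁻⁴.
(0.23)·([E])³·(0.023) / ((0.017)·(9.1×10⁻⁴)²) = 3.0×10⁻⁴
[E]³ = 7.98×10⁻¹⁰ ⇒ [E] = 9.3×10⁻⁴ mol L⁻¹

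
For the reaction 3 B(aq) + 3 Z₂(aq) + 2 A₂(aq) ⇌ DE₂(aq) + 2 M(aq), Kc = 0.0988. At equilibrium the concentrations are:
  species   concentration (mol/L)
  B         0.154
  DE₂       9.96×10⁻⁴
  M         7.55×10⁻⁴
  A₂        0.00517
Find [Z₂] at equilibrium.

At equilibrium, Kc = [DE₂]·[M]² / ([B]³·[Z₂]³·[A₂]²) = 0.0988.
(9.96×10⁻⁴)·(7.55×10⁻⁴)² / ((0.154)³·([Z₂])³·(0.00517)²) = 0.0988
[Z₂]³ = 0.0589 ⇒ [Z₂] = 0.389 mol/L

[Z₂] = 0.389 mol/L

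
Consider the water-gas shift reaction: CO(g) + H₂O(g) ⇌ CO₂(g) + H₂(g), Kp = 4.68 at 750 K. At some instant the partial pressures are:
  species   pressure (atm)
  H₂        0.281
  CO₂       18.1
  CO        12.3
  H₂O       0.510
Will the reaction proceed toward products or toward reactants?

Qp = P(CO₂)·P(H₂) / (P(CO)·P(H₂O)) = (18.1)·(0.281) / ((12.3)·(0.510)) = 0.811
Qp = 0.811 < Kp = 4.68, so the forward reaction proceeds.

in the forward direction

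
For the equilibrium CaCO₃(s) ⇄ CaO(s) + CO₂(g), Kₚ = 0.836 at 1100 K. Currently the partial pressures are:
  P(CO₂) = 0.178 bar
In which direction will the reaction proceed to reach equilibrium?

forward (toward products)

(CaCO₃, CaO are pure solids — omitted from Qₚ.)
Qₚ = P(CO₂) = 0.178
Qₚ = 0.178 < Kₚ = 0.836, so the forward reaction proceeds.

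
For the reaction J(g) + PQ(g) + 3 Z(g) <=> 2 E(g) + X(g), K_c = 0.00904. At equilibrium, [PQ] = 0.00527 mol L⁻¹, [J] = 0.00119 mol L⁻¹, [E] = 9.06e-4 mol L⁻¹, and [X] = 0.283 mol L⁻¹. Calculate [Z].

[Z] = 1.60 mol L⁻¹

At equilibrium, K_c = [E]²·[X] / ([J]·[PQ]·[Z]³) = 0.00904.
(9.06e-4)²·(0.283) / ((0.00119)·(0.00527)·([Z])³) = 0.00904
[Z]³ = 4.10 ⇒ [Z] = 1.60 mol L⁻¹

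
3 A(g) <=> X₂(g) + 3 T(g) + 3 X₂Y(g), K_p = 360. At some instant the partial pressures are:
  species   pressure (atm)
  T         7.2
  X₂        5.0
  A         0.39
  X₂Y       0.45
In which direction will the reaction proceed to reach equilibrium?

reverse (toward reactants)

Q_p = P(X₂)·P(T)³·P(X₂Y)³ / P(A)³ = (5.0)·(7.2)³·(0.45)³ / (0.39)³ = 2900
Q_p = 2900 > K_p = 360, so the reverse reaction proceeds.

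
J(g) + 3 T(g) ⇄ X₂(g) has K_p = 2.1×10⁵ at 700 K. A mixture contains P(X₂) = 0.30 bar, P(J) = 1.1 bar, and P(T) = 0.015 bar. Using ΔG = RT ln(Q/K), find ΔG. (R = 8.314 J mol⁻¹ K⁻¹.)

ΔG = -5.56 kJ/mol

Q_p = P(X₂) / (P(J)·P(T)³) = (0.30) / ((1.1)·(0.015)³) = 80800
ΔG = RT ln(Q_p/K_p) = (8.314 J mol⁻¹ K⁻¹)(700 K) × ln(80800/2.1×10⁵)
   = (5.820 kJ/mol)(-0.9551) = -5.56 kJ/mol
ΔG < 0, so the forward reaction is spontaneous (proceeds forward).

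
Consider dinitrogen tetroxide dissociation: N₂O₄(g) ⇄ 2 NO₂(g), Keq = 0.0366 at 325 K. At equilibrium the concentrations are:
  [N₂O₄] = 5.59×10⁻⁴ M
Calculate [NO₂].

[NO₂] = 0.00452 M

At equilibrium, Keq = [NO₂]² / [N₂O₄] = 0.0366.
([NO₂])² / (5.59×10⁻⁴) = 0.0366
[NO₂]² = 2.05×10⁻⁵ ⇒ [NO₂] = 0.00452 M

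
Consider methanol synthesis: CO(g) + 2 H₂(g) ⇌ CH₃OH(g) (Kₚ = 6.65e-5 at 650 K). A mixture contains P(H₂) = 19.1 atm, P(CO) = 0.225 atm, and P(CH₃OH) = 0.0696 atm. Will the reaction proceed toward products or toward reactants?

Qₚ = P(CH₃OH) / (P(CO)·P(H₂)²) = (0.0696) / ((0.225)·(19.1)²) = 8.48e-4
Qₚ = 8.48e-4 > Kₚ = 6.65e-5, so the reverse reaction proceeds.

to the left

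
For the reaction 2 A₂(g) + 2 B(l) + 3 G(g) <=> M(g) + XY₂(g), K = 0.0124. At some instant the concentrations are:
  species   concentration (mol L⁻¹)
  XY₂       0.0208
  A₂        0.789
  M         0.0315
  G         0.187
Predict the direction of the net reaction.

(B is a pure liquid — omitted from Q.)
Q = [M]·[XY₂] / ([A₂]²·[G]³) = (0.0315)·(0.0208) / ((0.789)²·(0.187)³) = 0.161
Q = 0.161 > K = 0.0124, so the reverse reaction proceeds.

to the left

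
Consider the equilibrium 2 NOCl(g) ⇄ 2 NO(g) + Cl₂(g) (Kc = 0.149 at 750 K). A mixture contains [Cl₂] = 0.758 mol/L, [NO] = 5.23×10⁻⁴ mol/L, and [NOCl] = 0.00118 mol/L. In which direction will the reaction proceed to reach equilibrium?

Qc = [NO]²·[Cl₂] / [NOCl]² = (5.23×10⁻⁴)²·(0.758) / (0.00118)² = 0.149
Qc = 0.149 = Kc, so the system is already at equilibrium.

neither direction; the system is at equilibrium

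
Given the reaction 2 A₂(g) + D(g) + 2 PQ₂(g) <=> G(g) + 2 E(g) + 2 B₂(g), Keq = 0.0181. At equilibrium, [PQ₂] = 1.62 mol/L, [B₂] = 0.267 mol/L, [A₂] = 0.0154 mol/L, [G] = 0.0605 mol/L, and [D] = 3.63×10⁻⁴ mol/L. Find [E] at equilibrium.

[E] = 9.74×10⁻⁴ mol/L

At equilibrium, Keq = [G]·[E]²·[B₂]² / ([A₂]²·[D]·[PQ₂]²) = 0.0181.
(0.0605)·([E])²·(0.267)² / ((0.0154)²·(3.63×10⁻⁴)·(1.62)²) = 0.0181
[E]² = 9.48×10⁻⁷ ⇒ [E] = 9.74×10⁻⁴ mol/L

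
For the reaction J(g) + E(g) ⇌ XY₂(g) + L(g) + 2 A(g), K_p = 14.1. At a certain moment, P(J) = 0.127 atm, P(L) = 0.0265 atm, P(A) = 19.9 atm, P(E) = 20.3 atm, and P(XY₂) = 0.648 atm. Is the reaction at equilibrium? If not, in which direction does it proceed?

Q_p = P(XY₂)·P(L)·P(A)² / (P(J)·P(E)) = (0.648)·(0.0265)·(19.9)² / ((0.127)·(20.3)) = 2.64
Q_p = 2.64 < K_p = 14.1, so the forward reaction proceeds.

forward (toward products)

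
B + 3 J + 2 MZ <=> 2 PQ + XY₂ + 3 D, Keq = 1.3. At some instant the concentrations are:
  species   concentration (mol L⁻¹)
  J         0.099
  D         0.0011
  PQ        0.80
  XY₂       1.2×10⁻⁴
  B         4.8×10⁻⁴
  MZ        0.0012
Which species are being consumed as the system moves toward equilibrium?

B, J, MZ (reactants)

Q = [PQ]²·[XY₂]·[D]³ / ([B]·[J]³·[MZ]²) = (0.80)²·(1.2×10⁻⁴)·(0.0011)³ / ((4.8×10⁻⁴)·(0.099)³·(0.0012)²) = 0.15
Q = 0.15 < Keq = 1.3: net forward reaction.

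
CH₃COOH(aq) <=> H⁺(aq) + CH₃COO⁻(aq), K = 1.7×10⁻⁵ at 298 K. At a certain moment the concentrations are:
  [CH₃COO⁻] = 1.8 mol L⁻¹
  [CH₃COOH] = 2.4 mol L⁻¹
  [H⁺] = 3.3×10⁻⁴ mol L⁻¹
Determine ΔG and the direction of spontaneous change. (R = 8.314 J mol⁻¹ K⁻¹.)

ΔG = 6.64 kJ/mol; the forward reaction is non-spontaneous

Q = [H⁺]·[CH₃COO⁻] / [CH₃COOH] = (3.3×10⁻⁴)·(1.8) / (2.4) = 2.48×10⁻⁴
ΔG = RT ln(Q/K) = (8.314 J mol⁻¹ K⁻¹)(298 K) × ln(2.48×10⁻⁴/1.7×10⁻⁵)
   = (2.478 kJ/mol)(2.680) = 6.64 kJ/mol
ΔG > 0, so the forward reaction is non-spontaneous (proceeds in reverse).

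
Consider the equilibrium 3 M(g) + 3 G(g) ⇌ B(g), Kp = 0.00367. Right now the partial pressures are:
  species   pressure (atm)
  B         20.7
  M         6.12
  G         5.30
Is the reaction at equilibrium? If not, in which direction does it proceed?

Qp = P(B) / (P(M)³·P(G)³) = (20.7) / ((6.12)³·(5.30)³) = 6.07e-4
Qp = 6.07e-4 < Kp = 0.00367, so the forward reaction proceeds.

to the right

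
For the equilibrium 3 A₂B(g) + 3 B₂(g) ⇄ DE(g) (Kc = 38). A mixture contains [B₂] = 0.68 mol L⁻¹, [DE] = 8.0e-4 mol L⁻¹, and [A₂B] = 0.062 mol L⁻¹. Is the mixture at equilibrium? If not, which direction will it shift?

no; Q < K, reaction proceeds forward

Qc = [DE] / ([A₂B]³·[B₂]³) = (8.0e-4) / ((0.062)³·(0.68)³) = 11
Qc = 11 < Kc = 38: net forward reaction.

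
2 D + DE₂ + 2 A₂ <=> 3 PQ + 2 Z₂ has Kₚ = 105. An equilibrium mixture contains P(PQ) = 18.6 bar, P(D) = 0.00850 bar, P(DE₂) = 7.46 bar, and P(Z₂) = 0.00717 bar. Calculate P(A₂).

P(A₂) = 2.42 bar

At equilibrium, Kₚ = P(PQ)³·P(Z₂)² / (P(D)²·P(DE₂)·P(A₂)²) = 105.
(18.6)³·(0.00717)² / ((0.00850)²·(7.46)·(P(A₂))²) = 105
P(A₂)² = 5.85 ⇒ P(A₂) = 2.42 bar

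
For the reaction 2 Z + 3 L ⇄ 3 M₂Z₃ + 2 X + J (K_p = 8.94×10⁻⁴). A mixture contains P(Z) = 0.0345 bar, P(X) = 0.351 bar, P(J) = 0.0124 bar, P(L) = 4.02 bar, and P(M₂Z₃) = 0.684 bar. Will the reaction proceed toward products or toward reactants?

to the left

Q_p = P(M₂Z₃)³·P(X)²·P(J) / (P(Z)²·P(L)³) = (0.684)³·(0.351)²·(0.0124) / ((0.0345)²·(4.02)³) = 0.00632
Q_p = 0.00632 > K_p = 8.94×10⁻⁴, so the reverse reaction proceeds.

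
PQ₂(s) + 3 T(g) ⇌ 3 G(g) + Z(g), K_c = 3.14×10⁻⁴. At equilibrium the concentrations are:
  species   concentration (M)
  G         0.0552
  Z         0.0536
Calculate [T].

(PQ₂ is a pure solid — omitted from K_c.)
At equilibrium, K_c = [G]³·[Z] / [T]³ = 3.14×10⁻⁴.
(0.0552)³·(0.0536) / ([T])³ = 3.14×10⁻⁴
[T]³ = 0.0287 ⇒ [T] = 0.306 M

[T] = 0.306 M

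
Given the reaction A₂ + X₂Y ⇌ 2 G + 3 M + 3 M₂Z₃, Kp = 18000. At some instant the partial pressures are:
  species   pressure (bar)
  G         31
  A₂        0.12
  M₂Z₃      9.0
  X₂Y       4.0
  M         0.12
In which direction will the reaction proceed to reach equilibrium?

to the right

Qp = P(G)²·P(M)³·P(M₂Z₃)³ / (P(A₂)·P(X₂Y)) = (31)²·(0.12)³·(9.0)³ / ((0.12)·(4.0)) = 2500
Qp = 2500 < Kp = 18000, so the forward reaction proceeds.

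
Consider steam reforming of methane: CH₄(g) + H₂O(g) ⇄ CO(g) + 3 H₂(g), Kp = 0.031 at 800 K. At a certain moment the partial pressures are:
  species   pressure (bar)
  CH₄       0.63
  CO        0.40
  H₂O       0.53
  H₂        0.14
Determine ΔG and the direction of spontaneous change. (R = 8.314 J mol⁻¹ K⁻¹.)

Qp = P(CO)·P(H₂)³ / (P(CH₄)·P(H₂O)) = (0.40)·(0.14)³ / ((0.63)·(0.53)) = 0.00329
ΔG = RT ln(Qp/Kp) = (8.314 J mol⁻¹ K⁻¹)(800 K) × ln(0.00329/0.031)
   = (6.651 kJ/mol)(-2.243) = -14.9 kJ/mol
ΔG < 0, so the forward reaction is spontaneous (proceeds forward).

ΔG = -14.9 kJ/mol; the forward reaction is spontaneous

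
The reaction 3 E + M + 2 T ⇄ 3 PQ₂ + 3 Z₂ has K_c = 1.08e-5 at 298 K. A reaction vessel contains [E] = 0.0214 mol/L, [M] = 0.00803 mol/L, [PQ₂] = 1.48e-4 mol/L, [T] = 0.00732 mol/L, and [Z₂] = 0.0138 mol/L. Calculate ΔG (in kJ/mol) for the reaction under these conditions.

Q_c = [PQ₂]³·[Z₂]³ / ([E]³·[M]·[T]²) = (1.48e-4)³·(0.0138)³ / ((0.0214)³·(0.00803)·(0.00732)²) = 2.02e-6
ΔG = RT ln(Q_c/K_c) = (8.314 J mol⁻¹ K⁻¹)(298 K) × ln(2.02e-6/1.08e-5)
   = (2.478 kJ/mol)(-1.676) = -4.15 kJ/mol
ΔG < 0, so the forward reaction is spontaneous (proceeds forward).

ΔG = -4.15 kJ/mol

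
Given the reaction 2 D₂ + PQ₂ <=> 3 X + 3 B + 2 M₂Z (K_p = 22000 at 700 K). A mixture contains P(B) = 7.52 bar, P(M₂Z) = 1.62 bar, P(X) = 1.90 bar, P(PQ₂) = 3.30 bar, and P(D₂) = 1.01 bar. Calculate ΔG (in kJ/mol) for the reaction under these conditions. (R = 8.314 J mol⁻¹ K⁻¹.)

Q_p = P(X)³·P(B)³·P(M₂Z)² / (P(D₂)²·P(PQ₂)) = (1.90)³·(7.52)³·(1.62)² / ((1.01)²·(3.30)) = 2270
ΔG = RT ln(Q_p/K_p) = (8.314 J mol⁻¹ K⁻¹)(700 K) × ln(2270/22000)
   = (5.820 kJ/mol)(-2.271) = -13.2 kJ/mol
ΔG < 0, so the forward reaction is spontaneous (proceeds forward).

ΔG = -13.2 kJ/mol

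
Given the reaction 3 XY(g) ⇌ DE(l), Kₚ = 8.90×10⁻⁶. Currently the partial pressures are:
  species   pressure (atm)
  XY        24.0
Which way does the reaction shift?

in the reverse direction

(DE is a pure liquid — omitted from Qₚ.)
Qₚ = 1 / P(XY)³ = 1 / (24.0)³ = 7.23×10⁻⁵
Qₚ = 7.23×10⁻⁵ > Kₚ = 8.90×10⁻⁶, so the reverse reaction proceeds.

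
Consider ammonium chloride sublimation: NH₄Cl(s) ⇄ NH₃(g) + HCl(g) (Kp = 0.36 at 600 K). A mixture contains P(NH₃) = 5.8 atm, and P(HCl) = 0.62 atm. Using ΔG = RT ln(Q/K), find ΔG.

ΔG = 11.5 kJ/mol

(NH₄Cl is a pure solid — omitted from Qp.)
Qp = P(NH₃)·P(HCl) = (5.8)·(0.62) = 3.60
ΔG = RT ln(Qp/Kp) = (8.314 J mol⁻¹ K⁻¹)(600 K) × ln(3.60/0.36)
   = (4.988 kJ/mol)(2.303) = 11.5 kJ/mol
ΔG > 0, so the forward reaction is non-spontaneous (proceeds in reverse).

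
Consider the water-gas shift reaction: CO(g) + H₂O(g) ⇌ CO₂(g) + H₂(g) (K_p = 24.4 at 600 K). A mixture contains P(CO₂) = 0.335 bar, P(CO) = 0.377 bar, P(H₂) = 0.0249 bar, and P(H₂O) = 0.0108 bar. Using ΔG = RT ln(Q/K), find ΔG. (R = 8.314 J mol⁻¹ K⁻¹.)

ΔG = -12.4 kJ/mol

Q_p = P(CO₂)·P(H₂) / (P(CO)·P(H₂O)) = (0.335)·(0.0249) / ((0.377)·(0.0108)) = 2.05
ΔG = RT ln(Q_p/K_p) = (8.314 J mol⁻¹ K⁻¹)(600 K) × ln(2.05/24.4)
   = (4.988 kJ/mol)(-2.477) = -12.4 kJ/mol
ΔG < 0, so the forward reaction is spontaneous (proceeds forward).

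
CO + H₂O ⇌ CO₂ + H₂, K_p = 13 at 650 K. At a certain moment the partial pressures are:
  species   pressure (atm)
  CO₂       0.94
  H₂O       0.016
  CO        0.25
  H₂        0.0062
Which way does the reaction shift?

Q_p = P(CO₂)·P(H₂) / (P(CO)·P(H₂O)) = (0.94)·(0.0062) / ((0.25)·(0.016)) = 1.5
Q_p = 1.5 < K_p = 13, so the forward reaction proceeds.

to the right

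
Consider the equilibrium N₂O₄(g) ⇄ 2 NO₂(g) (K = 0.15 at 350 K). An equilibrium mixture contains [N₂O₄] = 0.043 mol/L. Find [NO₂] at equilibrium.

At equilibrium, K = [NO₂]² / [N₂O₄] = 0.15.
([NO₂])² / (0.043) = 0.15
[NO₂]² = 0.00645 ⇒ [NO₂] = 0.080 mol/L

[NO₂] = 0.080 mol/L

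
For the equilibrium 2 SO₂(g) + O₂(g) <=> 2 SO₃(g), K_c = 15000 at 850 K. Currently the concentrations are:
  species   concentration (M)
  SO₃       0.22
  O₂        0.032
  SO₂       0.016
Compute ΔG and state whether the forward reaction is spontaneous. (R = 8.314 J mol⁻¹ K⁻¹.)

Q_c = [SO₃]² / ([SO₂]²·[O₂]) = (0.22)² / ((0.016)²·(0.032)) = 5910
ΔG = RT ln(Q_c/K_c) = (8.314 J mol⁻¹ K⁻¹)(850 K) × ln(5910/15000)
   = (7.067 kJ/mol)(-0.9314) = -6.58 kJ/mol
ΔG < 0, so the forward reaction is spontaneous (proceeds forward).

ΔG = -6.58 kJ/mol; the forward reaction is spontaneous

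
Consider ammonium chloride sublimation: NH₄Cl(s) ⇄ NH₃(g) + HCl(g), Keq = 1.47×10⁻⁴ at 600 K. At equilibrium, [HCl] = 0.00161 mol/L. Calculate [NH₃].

(NH₄Cl is a pure solid — omitted from Keq.)
At equilibrium, Keq = [NH₃]·[HCl] = 1.47×10⁻⁴.
([NH₃])·(0.00161) = 1.47×10⁻⁴
[NH₃] = 0.0913 mol/L

[NH₃] = 0.0913 mol/L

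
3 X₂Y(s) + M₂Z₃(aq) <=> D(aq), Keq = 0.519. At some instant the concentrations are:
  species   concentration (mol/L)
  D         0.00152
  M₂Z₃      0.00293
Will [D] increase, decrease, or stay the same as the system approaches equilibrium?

stay the same

(X₂Y is a pure solid — omitted from Q.)
Q = [D] / [M₂Z₃] = (0.00152) / (0.00293) = 0.519
Q = 0.519 = Keq; the system is at equilibrium.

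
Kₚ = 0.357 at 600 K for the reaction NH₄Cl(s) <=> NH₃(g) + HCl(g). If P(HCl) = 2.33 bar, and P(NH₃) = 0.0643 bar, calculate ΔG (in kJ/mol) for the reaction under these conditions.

(NH₄Cl is a pure solid — omitted from Qₚ.)
Qₚ = P(NH₃)·P(HCl) = (0.0643)·(2.33) = 0.150
ΔG = RT ln(Qₚ/Kₚ) = (8.314 J mol⁻¹ K⁻¹)(600 K) × ln(0.150/0.357)
   = (4.988 kJ/mol)(-0.8671) = -4.33 kJ/mol
ΔG < 0, so the forward reaction is spontaneous (proceeds forward).

ΔG = -4.33 kJ/mol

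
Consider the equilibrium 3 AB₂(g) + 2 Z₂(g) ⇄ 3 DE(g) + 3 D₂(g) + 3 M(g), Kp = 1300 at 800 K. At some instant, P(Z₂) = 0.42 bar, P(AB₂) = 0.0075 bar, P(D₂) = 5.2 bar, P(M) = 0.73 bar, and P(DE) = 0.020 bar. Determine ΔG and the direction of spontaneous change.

Qp = P(DE)³·P(D₂)³·P(M)³ / (P(AB₂)³·P(Z₂)²) = (0.020)³·(5.2)³·(0.73)³ / ((0.0075)³·(0.42)²) = 5880
ΔG = RT ln(Qp/Kp) = (8.314 J mol⁻¹ K⁻¹)(800 K) × ln(5880/1300)
   = (6.651 kJ/mol)(1.509) = 10.0 kJ/mol
ΔG > 0, so the forward reaction is non-spontaneous (proceeds in reverse).

ΔG = 10.0 kJ/mol; the forward reaction is non-spontaneous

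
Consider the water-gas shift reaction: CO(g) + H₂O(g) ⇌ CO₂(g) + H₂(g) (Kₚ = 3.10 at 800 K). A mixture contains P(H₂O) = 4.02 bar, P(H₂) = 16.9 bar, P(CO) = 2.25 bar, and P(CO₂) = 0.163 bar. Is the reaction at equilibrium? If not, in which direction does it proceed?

in the forward direction

Qₚ = P(CO₂)·P(H₂) / (P(CO)·P(H₂O)) = (0.163)·(16.9) / ((2.25)·(4.02)) = 0.305
Qₚ = 0.305 < Kₚ = 3.10, so the forward reaction proceeds.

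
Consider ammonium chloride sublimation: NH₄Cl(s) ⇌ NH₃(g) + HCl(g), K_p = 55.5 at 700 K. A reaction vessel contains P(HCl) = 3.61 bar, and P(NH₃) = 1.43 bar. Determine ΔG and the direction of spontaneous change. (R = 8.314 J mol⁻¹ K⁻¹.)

(NH₄Cl is a pure solid — omitted from Q_p.)
Q_p = P(NH₃)·P(HCl) = (1.43)·(3.61) = 5.16
ΔG = RT ln(Q_p/K_p) = (8.314 J mol⁻¹ K⁻¹)(700 K) × ln(5.16/55.5)
   = (5.820 kJ/mol)(-2.375) = -13.8 kJ/mol
ΔG < 0, so the forward reaction is spontaneous (proceeds forward).

ΔG = -13.8 kJ/mol; the forward reaction is spontaneous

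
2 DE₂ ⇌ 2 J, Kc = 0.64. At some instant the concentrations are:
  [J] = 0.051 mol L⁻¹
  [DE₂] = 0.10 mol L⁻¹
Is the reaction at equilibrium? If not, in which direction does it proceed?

Qc = [J]² / [DE₂]² = (0.051)² / (0.10)² = 0.26
Qc = 0.26 < Kc = 0.64, so the forward reaction proceeds.

to the right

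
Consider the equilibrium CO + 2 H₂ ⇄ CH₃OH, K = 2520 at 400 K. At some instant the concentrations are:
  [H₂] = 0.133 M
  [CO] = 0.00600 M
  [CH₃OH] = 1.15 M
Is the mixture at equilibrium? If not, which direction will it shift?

no; Q > K, reaction proceeds in reverse

Q = [CH₃OH] / ([CO]·[H₂]²) = (1.15) / ((0.00600)·(0.133)²) = 10800
Q = 10800 > K = 2520: net reverse reaction.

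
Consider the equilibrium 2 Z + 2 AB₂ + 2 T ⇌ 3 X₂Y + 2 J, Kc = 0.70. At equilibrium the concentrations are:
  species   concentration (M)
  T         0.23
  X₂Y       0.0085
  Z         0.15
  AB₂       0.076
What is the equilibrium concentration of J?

[J] = 2.8 M

At equilibrium, Kc = [X₂Y]³·[J]² / ([Z]²·[AB₂]²·[T]²) = 0.70.
(0.0085)³·([J])² / ((0.15)²·(0.076)²·(0.23)²) = 0.70
[J]² = 7.84 ⇒ [J] = 2.8 M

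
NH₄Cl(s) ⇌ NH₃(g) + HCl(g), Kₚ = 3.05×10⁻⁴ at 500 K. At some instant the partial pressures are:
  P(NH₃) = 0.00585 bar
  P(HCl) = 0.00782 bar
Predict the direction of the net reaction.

(NH₄Cl is a pure solid — omitted from Qₚ.)
Qₚ = P(NH₃)·P(HCl) = (0.00585)·(0.00782) = 4.57×10⁻⁵
Qₚ = 4.57×10⁻⁵ < Kₚ = 3.05×10⁻⁴, so the forward reaction proceeds.

forward (toward products)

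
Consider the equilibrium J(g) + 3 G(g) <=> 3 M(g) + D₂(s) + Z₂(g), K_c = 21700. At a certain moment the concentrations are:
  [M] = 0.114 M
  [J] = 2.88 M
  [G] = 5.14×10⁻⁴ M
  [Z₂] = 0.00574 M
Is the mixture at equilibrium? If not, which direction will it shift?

yes, at equilibrium

(D₂ is a pure solid — omitted from Q_c.)
Q_c = [M]³·[Z₂] / ([J]·[G]³) = (0.114)³·(0.00574) / ((2.88)·(5.14×10⁻⁴)³) = 21700
Q_c = 21700 = K_c; the system is at equilibrium.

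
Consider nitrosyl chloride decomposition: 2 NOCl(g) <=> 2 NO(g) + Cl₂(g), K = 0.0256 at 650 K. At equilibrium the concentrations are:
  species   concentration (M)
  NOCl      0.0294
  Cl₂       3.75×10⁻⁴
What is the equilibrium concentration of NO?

At equilibrium, K = [NO]²·[Cl₂] / [NOCl]² = 0.0256.
([NO])²·(3.75×10⁻⁴) / (0.0294)² = 0.0256
[NO]² = 0.0590 ⇒ [NO] = 0.243 M

[NO] = 0.243 M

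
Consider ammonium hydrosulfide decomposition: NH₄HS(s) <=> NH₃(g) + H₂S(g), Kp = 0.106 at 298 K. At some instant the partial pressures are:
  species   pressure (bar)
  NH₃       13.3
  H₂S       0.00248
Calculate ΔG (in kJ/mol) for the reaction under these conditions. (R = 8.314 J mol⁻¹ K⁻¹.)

(NH₄HS is a pure solid — omitted from Qp.)
Qp = P(NH₃)·P(H₂S) = (13.3)·(0.00248) = 0.0330
ΔG = RT ln(Qp/Kp) = (8.314 J mol⁻¹ K⁻¹)(298 K) × ln(0.0330/0.106)
   = (2.478 kJ/mol)(-1.167) = -2.89 kJ/mol
ΔG < 0, so the forward reaction is spontaneous (proceeds forward).

ΔG = -2.89 kJ/mol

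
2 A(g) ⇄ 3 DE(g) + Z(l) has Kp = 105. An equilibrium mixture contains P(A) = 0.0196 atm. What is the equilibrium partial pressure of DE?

(Z is a pure liquid — omitted from Kp.)
At equilibrium, Kp = P(DE)³ / P(A)² = 105.
(P(DE))³ / (0.0196)² = 105
P(DE)³ = 0.0403 ⇒ P(DE) = 0.343 atm

P(DE) = 0.343 atm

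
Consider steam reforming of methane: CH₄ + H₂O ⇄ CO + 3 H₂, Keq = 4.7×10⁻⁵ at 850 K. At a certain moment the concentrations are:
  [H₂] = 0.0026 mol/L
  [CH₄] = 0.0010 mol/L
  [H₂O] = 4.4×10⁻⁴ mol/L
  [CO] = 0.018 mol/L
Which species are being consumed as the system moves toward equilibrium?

CO, H₂ (products)

Q = [CO]·[H₂]³ / ([CH₄]·[H₂O]) = (0.018)·(0.0026)³ / ((0.0010)·(4.4×10⁻⁴)) = 7.2×10⁻⁴
Q = 7.2×10⁻⁴ > Keq = 4.7×10⁻⁵: net reverse reaction.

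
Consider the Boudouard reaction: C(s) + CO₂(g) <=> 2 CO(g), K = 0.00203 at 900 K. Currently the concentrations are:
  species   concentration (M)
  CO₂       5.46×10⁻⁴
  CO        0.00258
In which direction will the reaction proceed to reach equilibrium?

(C is a pure solid — omitted from Q.)
Q = [CO]² / [CO₂] = (0.00258)² / (5.46×10⁻⁴) = 0.0122
Q = 0.0122 > K = 0.00203, so the reverse reaction proceeds.

in the reverse direction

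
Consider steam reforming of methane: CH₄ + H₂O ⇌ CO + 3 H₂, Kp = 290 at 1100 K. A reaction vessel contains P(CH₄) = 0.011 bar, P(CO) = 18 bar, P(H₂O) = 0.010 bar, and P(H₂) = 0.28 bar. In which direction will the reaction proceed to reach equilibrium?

Qp = P(CO)·P(H₂)³ / (P(CH₄)·P(H₂O)) = (18)·(0.28)³ / ((0.011)·(0.010)) = 3600
Qp = 3600 > Kp = 290, so the reverse reaction proceeds.

to the left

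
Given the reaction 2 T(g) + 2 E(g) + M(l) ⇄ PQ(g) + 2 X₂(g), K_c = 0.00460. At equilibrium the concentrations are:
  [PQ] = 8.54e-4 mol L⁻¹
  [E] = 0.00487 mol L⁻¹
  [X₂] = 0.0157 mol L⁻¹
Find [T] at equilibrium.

(M is a pure liquid — omitted from K_c.)
At equilibrium, K_c = [PQ]·[X₂]² / ([T]²·[E]²) = 0.00460.
(8.54e-4)·(0.0157)² / (([T])²·(0.00487)²) = 0.00460
[T]² = 1.93 ⇒ [T] = 1.39 mol L⁻¹

[T] = 1.39 mol L⁻¹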